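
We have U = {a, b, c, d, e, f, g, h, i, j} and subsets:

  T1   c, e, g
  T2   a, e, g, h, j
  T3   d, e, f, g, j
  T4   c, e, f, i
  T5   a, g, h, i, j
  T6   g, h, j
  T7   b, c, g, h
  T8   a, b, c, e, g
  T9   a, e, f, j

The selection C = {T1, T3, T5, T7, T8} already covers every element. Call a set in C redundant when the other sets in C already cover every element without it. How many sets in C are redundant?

Drop T1: the rest still cover every element — redundant.
Drop T3: d, f uncovered — not redundant.
Drop T5: i uncovered — not redundant.
Drop T7: the rest still cover every element — redundant.
Drop T8: the rest still cover every element — redundant.
3 redundant: T1, T7, T8.

3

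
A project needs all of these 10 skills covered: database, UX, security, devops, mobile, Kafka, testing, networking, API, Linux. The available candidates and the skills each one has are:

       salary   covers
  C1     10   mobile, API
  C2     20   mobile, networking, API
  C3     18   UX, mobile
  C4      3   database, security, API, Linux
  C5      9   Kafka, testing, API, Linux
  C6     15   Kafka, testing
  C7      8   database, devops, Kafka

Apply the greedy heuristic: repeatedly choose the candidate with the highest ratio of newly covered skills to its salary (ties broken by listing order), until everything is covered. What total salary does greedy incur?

58

Pick 1: C4 adds 4 new (database, security, API, Linux) at salary 3 (ratio 4/3).
Pick 2: C7 adds 2 new (devops, Kafka) at salary 8 (ratio 2/8).
Pick 3: C3 adds 2 new (UX, mobile) at salary 18 (ratio 2/18).
Pick 4: C5 adds 1 new (testing) at salary 9 (ratio 1/9).
Pick 5: C2 adds 1 new (networking) at salary 20 (ratio 1/20).
Greedy total salary: 3 + 8 + 18 + 9 + 20 = 58.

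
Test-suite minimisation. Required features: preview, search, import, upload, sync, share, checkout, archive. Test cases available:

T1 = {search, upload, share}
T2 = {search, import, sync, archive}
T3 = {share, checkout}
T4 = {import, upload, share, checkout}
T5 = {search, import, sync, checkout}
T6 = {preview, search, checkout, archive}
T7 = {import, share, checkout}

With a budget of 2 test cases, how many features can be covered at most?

Choosing T2, T4 covers {search, import, upload, sync, share, checkout, archive} — 7 features.
No choice of 2 test cases does better; here preview is left uncovered.

7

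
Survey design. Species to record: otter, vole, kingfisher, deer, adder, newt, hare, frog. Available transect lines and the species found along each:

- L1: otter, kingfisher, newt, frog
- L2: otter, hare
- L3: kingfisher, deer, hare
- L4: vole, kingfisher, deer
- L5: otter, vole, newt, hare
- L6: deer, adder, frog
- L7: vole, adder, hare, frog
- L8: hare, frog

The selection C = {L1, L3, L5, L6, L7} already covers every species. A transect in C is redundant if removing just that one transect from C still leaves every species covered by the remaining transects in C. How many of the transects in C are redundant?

Drop L1: the rest still cover every species — redundant.
Drop L3: the rest still cover every species — redundant.
Drop L5: the rest still cover every species — redundant.
Drop L6: the rest still cover every species — redundant.
Drop L7: the rest still cover every species — redundant.
5 redundant: L1, L3, L5, L6, L7.

5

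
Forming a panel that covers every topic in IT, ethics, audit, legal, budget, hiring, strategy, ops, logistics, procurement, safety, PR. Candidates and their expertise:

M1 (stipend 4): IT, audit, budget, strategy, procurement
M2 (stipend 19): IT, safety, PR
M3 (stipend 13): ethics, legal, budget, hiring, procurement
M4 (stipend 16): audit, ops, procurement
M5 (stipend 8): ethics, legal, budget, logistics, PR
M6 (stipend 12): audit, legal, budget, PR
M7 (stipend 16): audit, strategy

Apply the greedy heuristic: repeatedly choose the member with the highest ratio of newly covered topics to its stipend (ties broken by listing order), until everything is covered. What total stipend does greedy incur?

Pick 1: M1 adds 5 new (IT, audit, budget, strategy, procurement) at stipend 4 (ratio 5/4).
Pick 2: M5 adds 4 new (ethics, legal, logistics, PR) at stipend 8 (ratio 4/8).
Pick 3: M3 adds 1 new (hiring) at stipend 13 (ratio 1/13).
Pick 4: M4 adds 1 new (ops) at stipend 16 (ratio 1/16).
Pick 5: M2 adds 1 new (safety) at stipend 19 (ratio 1/19).
Greedy total stipend: 4 + 8 + 13 + 16 + 19 = 60.

60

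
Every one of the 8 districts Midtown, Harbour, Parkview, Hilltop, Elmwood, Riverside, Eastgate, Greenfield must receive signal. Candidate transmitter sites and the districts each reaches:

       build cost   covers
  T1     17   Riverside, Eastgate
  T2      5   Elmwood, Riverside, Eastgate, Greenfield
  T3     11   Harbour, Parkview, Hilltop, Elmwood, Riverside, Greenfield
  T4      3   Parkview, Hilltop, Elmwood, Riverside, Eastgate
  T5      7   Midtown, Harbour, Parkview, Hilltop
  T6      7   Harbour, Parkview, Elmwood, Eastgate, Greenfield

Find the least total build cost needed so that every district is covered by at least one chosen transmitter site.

12

T2, T5 cover every district at build cost 5 + 7 = 12.
Any cover uses at least 2 transmitter sites; among all covering selections none totals below 12.
Greedy by coverage-per-build cost would pick T4, T5, T2 for 15 — worse than the optimum 12.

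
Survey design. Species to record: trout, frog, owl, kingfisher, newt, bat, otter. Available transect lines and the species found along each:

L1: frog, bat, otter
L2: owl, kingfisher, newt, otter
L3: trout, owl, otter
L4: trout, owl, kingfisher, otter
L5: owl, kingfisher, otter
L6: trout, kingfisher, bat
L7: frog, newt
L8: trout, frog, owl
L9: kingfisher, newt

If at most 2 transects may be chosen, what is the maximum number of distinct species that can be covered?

6

Choosing L1, L2 covers {frog, owl, kingfisher, newt, bat, otter} — 6 species.
No choice of 2 transects does better; here trout is left uncovered.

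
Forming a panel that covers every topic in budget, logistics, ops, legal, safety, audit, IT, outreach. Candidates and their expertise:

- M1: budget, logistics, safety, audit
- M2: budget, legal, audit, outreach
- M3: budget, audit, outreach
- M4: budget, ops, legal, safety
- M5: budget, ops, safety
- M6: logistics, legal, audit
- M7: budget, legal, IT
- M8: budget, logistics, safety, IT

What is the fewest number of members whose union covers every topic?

3

M2, M4, M8 together cover {budget, logistics, ops, legal, safety, audit, IT, outreach} — every topic.
No 2 of the 8 members cover everything (all 28 pairs fall short), so 3 is minimum.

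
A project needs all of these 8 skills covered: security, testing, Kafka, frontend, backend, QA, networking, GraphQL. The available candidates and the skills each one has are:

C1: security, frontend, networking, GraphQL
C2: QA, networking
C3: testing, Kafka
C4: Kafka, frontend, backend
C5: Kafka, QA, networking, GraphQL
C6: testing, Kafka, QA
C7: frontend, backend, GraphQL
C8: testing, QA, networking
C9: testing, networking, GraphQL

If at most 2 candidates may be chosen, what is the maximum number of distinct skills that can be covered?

7

Choosing C1, C6 covers {security, testing, Kafka, frontend, QA, networking, GraphQL} — 7 skills.
No choice of 2 candidates does better; here backend is left uncovered.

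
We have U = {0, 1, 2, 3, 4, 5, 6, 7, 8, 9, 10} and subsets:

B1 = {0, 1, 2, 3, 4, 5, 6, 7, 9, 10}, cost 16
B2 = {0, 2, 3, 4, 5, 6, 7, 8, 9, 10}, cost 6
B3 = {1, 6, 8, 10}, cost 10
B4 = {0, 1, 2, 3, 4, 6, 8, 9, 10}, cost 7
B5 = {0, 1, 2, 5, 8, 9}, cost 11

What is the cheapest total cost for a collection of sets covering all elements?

B2, B4 cover every element at cost 6 + 7 = 13.
Any cover uses at least 2 sets; among all covering selections none totals below 13.

13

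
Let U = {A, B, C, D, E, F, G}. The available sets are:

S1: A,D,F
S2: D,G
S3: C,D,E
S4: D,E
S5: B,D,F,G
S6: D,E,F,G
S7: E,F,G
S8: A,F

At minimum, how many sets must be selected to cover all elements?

3

S1, S3, S5 together cover {A, B, C, D, E, F, G} — every element.
No 2 of the 8 sets cover everything (all 28 pairs fall short), so 3 is minimum.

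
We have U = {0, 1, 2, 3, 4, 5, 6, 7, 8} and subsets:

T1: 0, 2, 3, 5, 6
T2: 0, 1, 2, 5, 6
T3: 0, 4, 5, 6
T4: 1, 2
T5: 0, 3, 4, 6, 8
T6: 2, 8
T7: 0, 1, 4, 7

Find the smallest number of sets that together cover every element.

3

T1, T5, T7 together cover {0, 1, 2, 3, 4, 5, 6, 7, 8} — every element.
No 2 of the 7 sets cover everything (all 21 pairs fall short), so 3 is minimum.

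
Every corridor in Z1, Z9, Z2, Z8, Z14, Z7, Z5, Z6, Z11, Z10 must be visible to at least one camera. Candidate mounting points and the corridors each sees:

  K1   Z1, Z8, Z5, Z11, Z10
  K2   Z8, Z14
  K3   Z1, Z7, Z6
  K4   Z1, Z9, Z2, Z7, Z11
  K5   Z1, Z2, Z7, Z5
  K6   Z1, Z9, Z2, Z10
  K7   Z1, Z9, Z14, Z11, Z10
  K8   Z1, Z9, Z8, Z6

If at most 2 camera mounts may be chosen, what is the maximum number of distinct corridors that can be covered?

8

Choosing K1, K4 covers {Z1, Z9, Z2, Z8, Z7, Z5, Z11, Z10} — 8 corridors.
No choice of 2 camera mounts does better; here Z14, Z6 are left uncovered.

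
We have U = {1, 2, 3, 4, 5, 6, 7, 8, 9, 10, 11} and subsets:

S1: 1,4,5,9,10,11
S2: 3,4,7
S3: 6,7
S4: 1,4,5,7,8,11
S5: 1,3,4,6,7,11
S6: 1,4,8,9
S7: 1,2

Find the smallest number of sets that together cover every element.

S1, S4, S5, S7 together cover {1, 2, 3, 4, 5, 6, 7, 8, 9, 10, 11} — every element.
No 3 of the 7 sets cover everything (all 35 triples fall short), so 4 is minimum.

4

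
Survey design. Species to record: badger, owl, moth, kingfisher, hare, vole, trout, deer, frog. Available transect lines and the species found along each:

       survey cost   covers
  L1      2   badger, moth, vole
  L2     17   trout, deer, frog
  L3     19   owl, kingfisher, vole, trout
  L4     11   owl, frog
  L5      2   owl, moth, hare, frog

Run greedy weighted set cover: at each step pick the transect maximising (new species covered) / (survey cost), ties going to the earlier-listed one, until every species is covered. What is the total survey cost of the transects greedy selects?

40

Pick 1: L5 adds 4 new (owl, moth, hare, frog) at survey cost 2 (ratio 4/2).
Pick 2: L1 adds 2 new (badger, vole) at survey cost 2 (ratio 2/2).
Pick 3: L2 adds 2 new (trout, deer) at survey cost 17 (ratio 2/17).
Pick 4: L3 adds 1 new (kingfisher) at survey cost 19 (ratio 1/19).
Greedy total survey cost: 2 + 2 + 17 + 19 = 40.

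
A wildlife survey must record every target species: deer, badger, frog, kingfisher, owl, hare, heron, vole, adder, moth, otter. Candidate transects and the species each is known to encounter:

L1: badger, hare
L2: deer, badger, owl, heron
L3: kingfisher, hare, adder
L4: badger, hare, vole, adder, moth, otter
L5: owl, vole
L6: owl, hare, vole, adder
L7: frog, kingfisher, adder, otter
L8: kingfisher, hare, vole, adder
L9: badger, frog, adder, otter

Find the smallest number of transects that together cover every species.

3

L2, L4, L7 together cover {deer, badger, frog, kingfisher, owl, hare, heron, vole, adder, moth, otter} — every species.
No 2 of the 9 transects cover everything (all 36 pairs fall short), so 3 is minimum.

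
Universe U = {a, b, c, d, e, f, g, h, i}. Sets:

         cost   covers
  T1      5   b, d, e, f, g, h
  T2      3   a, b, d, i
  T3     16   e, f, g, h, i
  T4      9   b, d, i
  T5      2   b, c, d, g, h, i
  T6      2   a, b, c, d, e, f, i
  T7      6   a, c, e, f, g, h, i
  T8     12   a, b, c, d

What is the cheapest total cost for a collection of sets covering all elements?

4

T5, T6 cover every element at cost 2 + 2 = 4.
Any cover uses at least 2 sets; among all covering selections none totals below 4.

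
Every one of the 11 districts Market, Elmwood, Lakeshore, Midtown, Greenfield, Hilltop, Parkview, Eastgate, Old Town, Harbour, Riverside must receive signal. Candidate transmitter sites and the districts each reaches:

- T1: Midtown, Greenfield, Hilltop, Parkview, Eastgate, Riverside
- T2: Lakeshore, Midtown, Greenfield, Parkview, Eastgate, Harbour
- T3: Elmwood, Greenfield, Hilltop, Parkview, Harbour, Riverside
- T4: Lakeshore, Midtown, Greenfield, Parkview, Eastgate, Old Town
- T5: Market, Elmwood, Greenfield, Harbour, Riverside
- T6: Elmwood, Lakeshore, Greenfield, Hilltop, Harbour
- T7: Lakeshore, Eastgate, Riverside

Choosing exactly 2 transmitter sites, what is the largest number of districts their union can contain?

10

Choosing T3, T4 covers {Elmwood, Lakeshore, Midtown, Greenfield, Hilltop, Parkview, Eastgate, Old Town, Harbour, Riverside} — 10 districts.
No choice of 2 transmitter sites does better; here Market is left uncovered.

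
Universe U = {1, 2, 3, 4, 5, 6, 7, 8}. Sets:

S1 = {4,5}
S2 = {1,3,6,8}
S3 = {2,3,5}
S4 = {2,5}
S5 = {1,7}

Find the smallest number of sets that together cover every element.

4

S1, S2, S3, S5 together cover {1, 2, 3, 4, 5, 6, 7, 8} — every element.
No 3 of the 5 sets cover everything (all 10 triples fall short), so 4 is minimum.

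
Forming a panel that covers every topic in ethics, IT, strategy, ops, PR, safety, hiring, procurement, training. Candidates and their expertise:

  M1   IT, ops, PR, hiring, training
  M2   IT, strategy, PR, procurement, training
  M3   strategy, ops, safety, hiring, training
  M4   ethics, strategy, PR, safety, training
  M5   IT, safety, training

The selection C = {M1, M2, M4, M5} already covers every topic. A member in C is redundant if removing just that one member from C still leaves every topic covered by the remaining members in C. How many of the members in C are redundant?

Drop M1: ops, hiring uncovered — not redundant.
Drop M2: procurement uncovered — not redundant.
Drop M4: ethics uncovered — not redundant.
Drop M5: the rest still cover every topic — redundant.
1 redundant: M5.

1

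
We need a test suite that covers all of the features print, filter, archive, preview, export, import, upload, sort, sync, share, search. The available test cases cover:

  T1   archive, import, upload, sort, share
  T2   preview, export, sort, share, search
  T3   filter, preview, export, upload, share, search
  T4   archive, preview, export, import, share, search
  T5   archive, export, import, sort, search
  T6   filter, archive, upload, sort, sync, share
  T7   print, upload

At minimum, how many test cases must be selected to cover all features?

3

T4, T6, T7 together cover {print, filter, archive, preview, export, import, upload, sort, sync, share, search} — every feature.
No 2 of the 7 test cases cover everything (all 21 pairs fall short), so 3 is minimum.
Greedy (largest uncovered first) would take T3, T1, T6, T7 — 4 test cases — but 3 suffice.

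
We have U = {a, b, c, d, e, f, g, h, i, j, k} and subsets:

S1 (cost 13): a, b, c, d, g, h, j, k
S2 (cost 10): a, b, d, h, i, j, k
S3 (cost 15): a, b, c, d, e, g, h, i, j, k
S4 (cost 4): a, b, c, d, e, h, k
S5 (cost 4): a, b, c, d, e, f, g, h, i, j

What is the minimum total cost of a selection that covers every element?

8

S4, S5 cover every element at cost 4 + 4 = 8.
Any cover uses at least 2 sets; among all covering selections none totals below 8.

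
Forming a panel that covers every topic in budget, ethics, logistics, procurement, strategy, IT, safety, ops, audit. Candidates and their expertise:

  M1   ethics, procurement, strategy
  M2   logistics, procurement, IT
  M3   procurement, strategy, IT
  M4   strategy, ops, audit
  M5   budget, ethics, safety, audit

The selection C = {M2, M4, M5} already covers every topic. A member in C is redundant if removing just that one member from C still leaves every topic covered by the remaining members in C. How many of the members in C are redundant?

0

Drop M2: logistics, procurement, IT uncovered — not redundant.
Drop M4: strategy, ops uncovered — not redundant.
Drop M5: budget, ethics, safety uncovered — not redundant.
None of the members in C is redundant.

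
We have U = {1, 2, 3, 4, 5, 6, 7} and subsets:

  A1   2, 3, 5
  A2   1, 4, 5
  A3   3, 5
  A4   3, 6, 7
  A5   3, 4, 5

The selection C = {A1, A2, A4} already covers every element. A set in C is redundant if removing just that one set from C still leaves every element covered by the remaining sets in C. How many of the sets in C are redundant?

0

Drop A1: 2 uncovered — not redundant.
Drop A2: 1, 4 uncovered — not redundant.
Drop A4: 6, 7 uncovered — not redundant.
None of the sets in C is redundant.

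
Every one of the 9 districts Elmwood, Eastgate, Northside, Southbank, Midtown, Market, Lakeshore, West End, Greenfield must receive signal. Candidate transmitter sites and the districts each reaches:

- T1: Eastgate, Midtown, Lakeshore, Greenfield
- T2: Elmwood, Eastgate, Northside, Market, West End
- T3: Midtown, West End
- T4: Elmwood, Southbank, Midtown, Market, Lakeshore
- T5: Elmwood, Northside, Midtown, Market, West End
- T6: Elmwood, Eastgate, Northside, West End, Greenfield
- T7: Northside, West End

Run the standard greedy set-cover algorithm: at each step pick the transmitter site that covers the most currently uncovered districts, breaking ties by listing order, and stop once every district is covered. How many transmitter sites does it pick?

3

Pick 1: T2 covers 5 new districts (Elmwood, Eastgate, Northside, Market, West End).
Pick 2: T1 covers 3 new districts (Midtown, Lakeshore, Greenfield).
Pick 3: T4 covers 1 new districts (Southbank).
Greedy uses 3 transmitter sites. (The true minimum is 2.)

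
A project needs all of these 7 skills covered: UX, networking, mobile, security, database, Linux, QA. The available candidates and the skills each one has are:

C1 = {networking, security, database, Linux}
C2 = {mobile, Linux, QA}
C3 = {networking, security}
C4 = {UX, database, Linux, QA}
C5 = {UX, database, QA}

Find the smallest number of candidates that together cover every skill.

C1, C2, C4 together cover {UX, networking, mobile, security, database, Linux, QA} — every skill.
No 2 of the 5 candidates cover everything (all 10 pairs fall short), so 3 is minimum.

3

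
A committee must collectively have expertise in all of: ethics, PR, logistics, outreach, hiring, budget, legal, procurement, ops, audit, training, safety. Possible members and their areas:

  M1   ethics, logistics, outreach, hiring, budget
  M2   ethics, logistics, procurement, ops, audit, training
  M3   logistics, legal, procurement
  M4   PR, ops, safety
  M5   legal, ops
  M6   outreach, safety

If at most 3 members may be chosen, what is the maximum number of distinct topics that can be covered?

11

Choosing M1, M2, M4 covers {ethics, PR, logistics, outreach, hiring, budget, procurement, ops, audit, training, safety} — 11 topics.
No choice of 3 members does better; here legal is left uncovered.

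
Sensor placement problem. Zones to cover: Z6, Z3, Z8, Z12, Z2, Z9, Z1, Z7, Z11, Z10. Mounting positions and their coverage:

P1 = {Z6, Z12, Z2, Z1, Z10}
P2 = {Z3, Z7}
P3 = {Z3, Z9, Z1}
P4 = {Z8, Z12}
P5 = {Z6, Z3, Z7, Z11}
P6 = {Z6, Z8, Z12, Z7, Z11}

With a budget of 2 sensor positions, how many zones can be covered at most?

Choosing P1, P5 covers {Z6, Z3, Z12, Z2, Z1, Z7, Z11, Z10} — 8 zones.
No choice of 2 sensor positions does better; here Z8, Z9 are left uncovered.

8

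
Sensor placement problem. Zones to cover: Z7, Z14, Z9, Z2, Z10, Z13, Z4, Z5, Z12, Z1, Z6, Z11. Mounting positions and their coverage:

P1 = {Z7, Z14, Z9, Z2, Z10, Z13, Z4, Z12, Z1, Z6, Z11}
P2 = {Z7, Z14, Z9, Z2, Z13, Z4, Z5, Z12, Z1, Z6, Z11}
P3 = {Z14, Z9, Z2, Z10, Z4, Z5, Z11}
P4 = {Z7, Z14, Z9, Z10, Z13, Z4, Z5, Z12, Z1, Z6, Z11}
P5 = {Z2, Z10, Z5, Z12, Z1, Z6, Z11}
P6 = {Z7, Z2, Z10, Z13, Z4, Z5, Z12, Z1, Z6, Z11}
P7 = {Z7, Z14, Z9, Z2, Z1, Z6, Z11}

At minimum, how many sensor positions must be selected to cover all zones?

2

P1, P2 together cover {Z7, Z14, Z9, Z2, Z10, Z13, Z4, Z5, Z12, Z1, Z6, Z11} — every zone.
No single sensor position contains all 12 zones, so 2 is optimal.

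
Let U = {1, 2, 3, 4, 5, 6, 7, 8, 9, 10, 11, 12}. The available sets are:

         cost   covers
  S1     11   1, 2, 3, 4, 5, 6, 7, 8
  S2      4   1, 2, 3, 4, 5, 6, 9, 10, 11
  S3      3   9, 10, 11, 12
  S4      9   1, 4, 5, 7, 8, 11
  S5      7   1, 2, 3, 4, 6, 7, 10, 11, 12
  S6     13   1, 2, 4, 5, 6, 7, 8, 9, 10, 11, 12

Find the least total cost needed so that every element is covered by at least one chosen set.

S1, S3 cover every element at cost 11 + 3 = 14.
Any cover uses at least 2 sets; among all covering selections none totals below 14.
Greedy by coverage-per-cost would pick S2, S3, S4 for 16 — worse than the optimum 14.

14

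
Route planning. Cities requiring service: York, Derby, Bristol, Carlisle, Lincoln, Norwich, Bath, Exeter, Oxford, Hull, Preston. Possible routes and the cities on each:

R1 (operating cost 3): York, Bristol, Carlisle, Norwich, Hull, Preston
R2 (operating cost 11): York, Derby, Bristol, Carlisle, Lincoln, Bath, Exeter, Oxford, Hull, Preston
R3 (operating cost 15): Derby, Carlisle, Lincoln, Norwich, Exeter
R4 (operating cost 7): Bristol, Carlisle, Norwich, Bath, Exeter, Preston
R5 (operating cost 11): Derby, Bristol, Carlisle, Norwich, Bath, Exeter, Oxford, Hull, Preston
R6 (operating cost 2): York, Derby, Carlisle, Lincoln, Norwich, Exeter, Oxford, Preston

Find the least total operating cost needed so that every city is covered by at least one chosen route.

12

R1, R4, R6 cover every city at operating cost 3 + 7 + 2 = 12.
Any cover uses at least 2 routes; among all covering selections none totals below 12.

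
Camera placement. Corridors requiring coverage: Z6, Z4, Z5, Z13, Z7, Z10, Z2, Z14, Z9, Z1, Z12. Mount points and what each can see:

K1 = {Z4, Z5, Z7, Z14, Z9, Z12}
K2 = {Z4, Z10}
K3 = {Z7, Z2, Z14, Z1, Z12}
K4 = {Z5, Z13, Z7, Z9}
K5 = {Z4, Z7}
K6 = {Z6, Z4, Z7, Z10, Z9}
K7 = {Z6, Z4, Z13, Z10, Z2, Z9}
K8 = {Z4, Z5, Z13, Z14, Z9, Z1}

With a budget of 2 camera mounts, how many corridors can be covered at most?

Choosing K1, K7 covers {Z6, Z4, Z5, Z13, Z7, Z10, Z2, Z14, Z9, Z12} — 10 corridors.
No choice of 2 camera mounts does better; here Z1 is left uncovered.

10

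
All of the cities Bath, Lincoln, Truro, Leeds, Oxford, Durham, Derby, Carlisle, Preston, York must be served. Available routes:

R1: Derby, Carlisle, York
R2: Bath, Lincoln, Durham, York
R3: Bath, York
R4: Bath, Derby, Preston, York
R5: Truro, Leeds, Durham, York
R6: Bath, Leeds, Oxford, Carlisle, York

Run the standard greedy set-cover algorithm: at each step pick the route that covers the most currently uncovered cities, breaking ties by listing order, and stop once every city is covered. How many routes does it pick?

4

Pick 1: R6 covers 5 new cities (Bath, Leeds, Oxford, Carlisle, York).
Pick 2: R2 covers 2 new cities (Lincoln, Durham).
Pick 3: R4 covers 2 new cities (Derby, Preston).
Pick 4: R5 covers 1 new cities (Truro).
Greedy uses 4 routes.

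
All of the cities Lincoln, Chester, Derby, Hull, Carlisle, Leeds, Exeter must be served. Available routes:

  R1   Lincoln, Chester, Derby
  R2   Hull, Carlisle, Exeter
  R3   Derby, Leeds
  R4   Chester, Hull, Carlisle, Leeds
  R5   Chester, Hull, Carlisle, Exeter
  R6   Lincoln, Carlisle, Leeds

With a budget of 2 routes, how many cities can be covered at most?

Choosing R1, R2 covers {Lincoln, Chester, Derby, Hull, Carlisle, Exeter} — 6 cities.
No choice of 2 routes does better; here Leeds is left uncovered.

6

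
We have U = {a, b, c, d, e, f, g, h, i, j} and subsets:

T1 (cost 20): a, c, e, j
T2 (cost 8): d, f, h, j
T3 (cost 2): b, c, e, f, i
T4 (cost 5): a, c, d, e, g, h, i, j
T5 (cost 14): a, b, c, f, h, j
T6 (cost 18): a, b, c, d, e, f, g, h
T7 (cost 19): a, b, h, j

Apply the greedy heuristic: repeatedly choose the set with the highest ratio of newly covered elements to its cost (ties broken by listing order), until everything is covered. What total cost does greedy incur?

Pick 1: T3 adds 5 new (b, c, e, f, i) at cost 2 (ratio 5/2).
Pick 2: T4 adds 5 new (a, d, g, h, j) at cost 5 (ratio 5/5).
Greedy total cost: 2 + 5 = 7.

7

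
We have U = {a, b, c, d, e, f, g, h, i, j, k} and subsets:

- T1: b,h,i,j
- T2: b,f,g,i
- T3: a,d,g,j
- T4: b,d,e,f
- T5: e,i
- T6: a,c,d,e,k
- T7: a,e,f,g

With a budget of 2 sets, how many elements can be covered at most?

Choosing T1, T6 covers {a, b, c, d, e, h, i, j, k} — 9 elements.
No choice of 2 sets does better; here f, g are left uncovered.

9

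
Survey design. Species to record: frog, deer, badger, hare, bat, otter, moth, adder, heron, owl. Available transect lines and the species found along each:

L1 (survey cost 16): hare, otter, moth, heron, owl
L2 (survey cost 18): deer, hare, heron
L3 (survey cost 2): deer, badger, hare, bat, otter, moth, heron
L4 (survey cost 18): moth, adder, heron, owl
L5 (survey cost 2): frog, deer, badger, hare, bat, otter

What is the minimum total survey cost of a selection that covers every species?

20

L4, L5 cover every species at survey cost 18 + 2 = 20.
Any cover uses at least 2 transects; among all covering selections none totals below 20.
Greedy by coverage-per-survey cost would pick L3, L5, L4 for 22 — worse than the optimum 20.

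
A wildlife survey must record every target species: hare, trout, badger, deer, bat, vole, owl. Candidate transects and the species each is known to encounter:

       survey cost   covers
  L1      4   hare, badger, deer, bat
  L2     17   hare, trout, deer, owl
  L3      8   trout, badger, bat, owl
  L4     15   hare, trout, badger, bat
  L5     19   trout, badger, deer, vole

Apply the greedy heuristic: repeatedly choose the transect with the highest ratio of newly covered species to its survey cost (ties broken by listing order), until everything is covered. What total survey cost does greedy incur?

Pick 1: L1 adds 4 new (hare, badger, deer, bat) at survey cost 4 (ratio 4/4).
Pick 2: L3 adds 2 new (trout, owl) at survey cost 8 (ratio 2/8).
Pick 3: L5 adds 1 new (vole) at survey cost 19 (ratio 1/19).
Greedy total survey cost: 4 + 8 + 19 = 31.

31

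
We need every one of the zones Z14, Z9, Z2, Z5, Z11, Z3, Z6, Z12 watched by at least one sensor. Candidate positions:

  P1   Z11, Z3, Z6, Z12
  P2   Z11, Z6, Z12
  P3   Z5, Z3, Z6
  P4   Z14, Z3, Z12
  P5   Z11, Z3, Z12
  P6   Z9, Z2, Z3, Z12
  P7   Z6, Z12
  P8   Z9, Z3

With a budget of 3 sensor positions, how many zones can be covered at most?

Choosing P1, P3, P6 covers {Z9, Z2, Z5, Z11, Z3, Z6, Z12} — 7 zones.
No choice of 3 sensor positions does better; here Z14 is left uncovered.

7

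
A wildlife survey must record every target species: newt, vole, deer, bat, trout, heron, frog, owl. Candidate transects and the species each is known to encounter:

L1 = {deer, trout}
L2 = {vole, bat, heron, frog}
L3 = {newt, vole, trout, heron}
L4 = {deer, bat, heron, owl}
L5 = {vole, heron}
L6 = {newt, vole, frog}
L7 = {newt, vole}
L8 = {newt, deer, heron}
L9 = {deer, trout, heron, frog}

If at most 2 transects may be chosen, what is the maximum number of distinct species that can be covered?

Choosing L3, L4 covers {newt, vole, deer, bat, trout, heron, owl} — 7 species.
No choice of 2 transects does better; here frog is left uncovered.

7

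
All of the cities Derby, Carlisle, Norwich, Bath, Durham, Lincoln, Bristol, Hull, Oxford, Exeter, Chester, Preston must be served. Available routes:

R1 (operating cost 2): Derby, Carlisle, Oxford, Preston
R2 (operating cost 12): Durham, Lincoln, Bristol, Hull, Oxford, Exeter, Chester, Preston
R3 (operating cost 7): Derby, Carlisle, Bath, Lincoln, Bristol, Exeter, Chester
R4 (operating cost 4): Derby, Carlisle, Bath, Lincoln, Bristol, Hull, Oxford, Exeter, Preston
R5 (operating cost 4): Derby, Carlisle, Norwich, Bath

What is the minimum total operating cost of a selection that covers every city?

R2, R5 cover every city at operating cost 12 + 4 = 16.
Any cover uses at least 2 routes; among all covering selections none totals below 16.

16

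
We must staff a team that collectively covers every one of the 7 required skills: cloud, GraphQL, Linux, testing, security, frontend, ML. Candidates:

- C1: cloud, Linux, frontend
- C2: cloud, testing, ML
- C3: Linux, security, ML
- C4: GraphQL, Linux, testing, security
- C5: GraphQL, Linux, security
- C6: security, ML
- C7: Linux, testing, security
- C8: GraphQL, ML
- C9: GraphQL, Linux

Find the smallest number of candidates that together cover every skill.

C1, C2, C4 together cover {cloud, GraphQL, Linux, testing, security, frontend, ML} — every skill.
No 2 of the 9 candidates cover everything (all 36 pairs fall short), so 3 is minimum.

3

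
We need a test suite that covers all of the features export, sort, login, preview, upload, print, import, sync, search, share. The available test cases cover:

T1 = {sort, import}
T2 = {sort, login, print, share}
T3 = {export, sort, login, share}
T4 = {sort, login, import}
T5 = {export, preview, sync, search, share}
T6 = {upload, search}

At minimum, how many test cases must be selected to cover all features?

T1, T2, T5, T6 together cover {export, sort, login, preview, upload, print, import, sync, search, share} — every feature.
No 3 of the 6 test cases cover everything (all 20 triples fall short), so 4 is minimum.

4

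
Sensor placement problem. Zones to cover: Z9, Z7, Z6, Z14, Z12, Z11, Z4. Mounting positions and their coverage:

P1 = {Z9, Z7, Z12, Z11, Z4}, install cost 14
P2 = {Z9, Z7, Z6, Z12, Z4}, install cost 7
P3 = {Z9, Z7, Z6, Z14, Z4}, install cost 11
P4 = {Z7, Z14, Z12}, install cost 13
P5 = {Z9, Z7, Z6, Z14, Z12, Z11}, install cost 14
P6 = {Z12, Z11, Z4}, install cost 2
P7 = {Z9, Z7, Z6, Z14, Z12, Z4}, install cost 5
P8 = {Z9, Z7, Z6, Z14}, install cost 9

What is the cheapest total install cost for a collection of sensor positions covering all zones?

P6, P7 cover every zone at install cost 2 + 5 = 7.
Any cover uses at least 2 sensor positions; among all covering selections none totals below 7.

7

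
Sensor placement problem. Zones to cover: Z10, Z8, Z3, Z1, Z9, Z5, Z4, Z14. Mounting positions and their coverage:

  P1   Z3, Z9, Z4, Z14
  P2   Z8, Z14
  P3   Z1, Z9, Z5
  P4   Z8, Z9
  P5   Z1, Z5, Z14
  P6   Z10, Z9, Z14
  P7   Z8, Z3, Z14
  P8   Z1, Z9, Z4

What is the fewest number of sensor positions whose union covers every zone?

4

P1, P2, P3, P6 together cover {Z10, Z8, Z3, Z1, Z9, Z5, Z4, Z14} — every zone.
No 3 of the 8 sensor positions cover everything (all 56 triples fall short), so 4 is minimum.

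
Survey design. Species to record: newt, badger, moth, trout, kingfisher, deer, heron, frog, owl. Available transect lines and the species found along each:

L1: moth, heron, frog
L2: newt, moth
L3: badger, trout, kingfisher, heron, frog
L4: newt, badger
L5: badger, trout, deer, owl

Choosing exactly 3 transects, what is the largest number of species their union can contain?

Choosing L2, L3, L5 covers {newt, badger, moth, trout, kingfisher, deer, heron, frog, owl} — 9 species.
That is all 9 species.

9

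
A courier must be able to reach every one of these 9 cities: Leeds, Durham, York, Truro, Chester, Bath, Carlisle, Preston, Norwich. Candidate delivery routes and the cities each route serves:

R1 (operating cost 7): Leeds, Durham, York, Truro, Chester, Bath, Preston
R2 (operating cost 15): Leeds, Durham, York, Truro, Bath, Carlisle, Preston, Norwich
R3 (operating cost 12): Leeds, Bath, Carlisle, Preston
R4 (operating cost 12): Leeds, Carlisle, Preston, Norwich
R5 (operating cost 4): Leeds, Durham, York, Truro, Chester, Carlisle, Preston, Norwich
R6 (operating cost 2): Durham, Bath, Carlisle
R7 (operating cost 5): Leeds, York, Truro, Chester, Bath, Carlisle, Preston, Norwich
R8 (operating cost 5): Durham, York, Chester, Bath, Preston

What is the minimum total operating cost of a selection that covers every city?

R5, R6 cover every city at operating cost 4 + 2 = 6.
Any cover uses at least 2 routes; among all covering selections none totals below 6.

6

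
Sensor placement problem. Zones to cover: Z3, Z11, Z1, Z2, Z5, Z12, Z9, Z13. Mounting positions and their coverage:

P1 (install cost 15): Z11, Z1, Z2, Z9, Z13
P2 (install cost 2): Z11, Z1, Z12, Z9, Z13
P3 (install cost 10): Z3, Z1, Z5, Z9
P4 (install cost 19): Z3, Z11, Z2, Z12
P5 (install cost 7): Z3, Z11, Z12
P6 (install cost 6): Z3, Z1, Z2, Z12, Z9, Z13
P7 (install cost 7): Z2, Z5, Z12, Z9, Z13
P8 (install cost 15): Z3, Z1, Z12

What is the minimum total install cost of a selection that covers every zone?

P2, P6, P7 cover every zone at install cost 2 + 6 + 7 = 15.
Any cover uses at least 3 sensor positions; among all covering selections none totals below 15.

15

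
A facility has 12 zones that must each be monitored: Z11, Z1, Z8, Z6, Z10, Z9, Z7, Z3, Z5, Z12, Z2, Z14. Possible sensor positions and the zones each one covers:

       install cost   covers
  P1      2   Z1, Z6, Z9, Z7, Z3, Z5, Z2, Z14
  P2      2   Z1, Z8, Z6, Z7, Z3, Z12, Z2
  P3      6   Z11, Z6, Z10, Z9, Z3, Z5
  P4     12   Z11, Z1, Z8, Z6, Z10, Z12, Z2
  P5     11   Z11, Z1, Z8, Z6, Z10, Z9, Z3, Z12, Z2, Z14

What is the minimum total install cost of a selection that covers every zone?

10

P1, P2, P3 cover every zone at install cost 2 + 2 + 6 = 10.
Any cover uses at least 2 sensor positions; among all covering selections none totals below 10.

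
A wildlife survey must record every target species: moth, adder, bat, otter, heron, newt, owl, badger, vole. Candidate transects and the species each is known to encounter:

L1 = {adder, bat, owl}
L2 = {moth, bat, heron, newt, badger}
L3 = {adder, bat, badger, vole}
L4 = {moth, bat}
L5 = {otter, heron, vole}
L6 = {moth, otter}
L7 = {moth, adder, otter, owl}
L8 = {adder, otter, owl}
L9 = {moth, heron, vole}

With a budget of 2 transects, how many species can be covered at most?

Choosing L2, L7 covers {moth, adder, bat, otter, heron, newt, owl, badger} — 8 species.
No choice of 2 transects does better; here vole is left uncovered.

8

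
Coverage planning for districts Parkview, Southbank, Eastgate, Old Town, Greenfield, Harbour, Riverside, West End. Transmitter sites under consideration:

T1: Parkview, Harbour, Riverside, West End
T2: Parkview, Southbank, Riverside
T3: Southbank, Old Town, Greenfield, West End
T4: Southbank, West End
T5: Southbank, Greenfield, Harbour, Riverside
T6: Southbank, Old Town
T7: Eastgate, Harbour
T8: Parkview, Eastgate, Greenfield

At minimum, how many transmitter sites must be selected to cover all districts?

3

T1, T3, T7 together cover {Parkview, Southbank, Eastgate, Old Town, Greenfield, Harbour, Riverside, West End} — every district.
No 2 of the 8 transmitter sites cover everything (all 28 pairs fall short), so 3 is minimum.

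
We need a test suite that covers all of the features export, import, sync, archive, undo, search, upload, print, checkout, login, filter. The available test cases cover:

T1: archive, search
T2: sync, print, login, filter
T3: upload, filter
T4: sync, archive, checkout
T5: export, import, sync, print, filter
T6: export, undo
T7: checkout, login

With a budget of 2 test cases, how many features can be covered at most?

Choosing T1, T5 covers {export, import, sync, archive, search, print, filter} — 7 features.
No choice of 2 test cases does better; here undo, upload, checkout, login are left uncovered.

7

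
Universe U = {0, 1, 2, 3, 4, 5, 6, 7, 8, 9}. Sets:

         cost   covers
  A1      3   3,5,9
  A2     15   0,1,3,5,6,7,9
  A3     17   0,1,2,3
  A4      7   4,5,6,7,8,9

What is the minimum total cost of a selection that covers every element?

A3, A4 cover every element at cost 17 + 7 = 24.
Any cover uses at least 2 sets; among all covering selections none totals below 24.

24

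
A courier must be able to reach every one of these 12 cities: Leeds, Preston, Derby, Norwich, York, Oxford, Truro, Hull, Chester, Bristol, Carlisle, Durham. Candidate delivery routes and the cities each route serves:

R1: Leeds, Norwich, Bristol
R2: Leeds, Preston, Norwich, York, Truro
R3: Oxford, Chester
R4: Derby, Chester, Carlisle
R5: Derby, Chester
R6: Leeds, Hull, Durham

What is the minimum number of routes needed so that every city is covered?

R1, R2, R3, R4, R6 together cover {Leeds, Preston, Derby, Norwich, York, Oxford, Truro, Hull, Chester, Bristol, Carlisle, Durham} — every city.
No 4 of the 6 routes cover everything (all 15 size-4 selections fall short), so 5 is minimum.

5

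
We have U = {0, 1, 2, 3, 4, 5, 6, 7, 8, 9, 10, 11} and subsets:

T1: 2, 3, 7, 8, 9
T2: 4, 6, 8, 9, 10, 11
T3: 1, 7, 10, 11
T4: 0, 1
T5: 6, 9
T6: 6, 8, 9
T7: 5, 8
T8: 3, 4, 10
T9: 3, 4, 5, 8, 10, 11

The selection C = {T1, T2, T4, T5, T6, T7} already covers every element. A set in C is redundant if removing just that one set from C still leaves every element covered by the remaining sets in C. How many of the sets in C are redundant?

Drop T1: 2, 3, 7 uncovered — not redundant.
Drop T2: 4, 10, 11 uncovered — not redundant.
Drop T4: 0, 1 uncovered — not redundant.
Drop T5: the rest still cover every element — redundant.
Drop T6: the rest still cover every element — redundant.
Drop T7: 5 uncovered — not redundant.
2 redundant: T5, T6.

2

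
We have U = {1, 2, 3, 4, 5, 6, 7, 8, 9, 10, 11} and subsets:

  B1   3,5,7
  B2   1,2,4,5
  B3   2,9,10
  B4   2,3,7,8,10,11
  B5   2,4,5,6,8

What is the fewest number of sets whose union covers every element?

4

B2, B3, B4, B5 together cover {1, 2, 3, 4, 5, 6, 7, 8, 9, 10, 11} — every element.
No 3 of the 5 sets cover everything (all 10 triples fall short), so 4 is minimum.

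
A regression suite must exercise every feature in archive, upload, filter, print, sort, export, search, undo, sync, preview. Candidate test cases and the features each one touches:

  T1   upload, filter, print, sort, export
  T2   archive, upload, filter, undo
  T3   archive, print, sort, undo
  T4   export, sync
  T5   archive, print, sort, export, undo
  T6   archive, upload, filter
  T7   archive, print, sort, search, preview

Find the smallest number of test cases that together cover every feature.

3

T2, T4, T7 together cover {archive, upload, filter, print, sort, export, search, undo, sync, preview} — every feature.
No 2 of the 7 test cases cover everything (all 21 pairs fall short), so 3 is minimum.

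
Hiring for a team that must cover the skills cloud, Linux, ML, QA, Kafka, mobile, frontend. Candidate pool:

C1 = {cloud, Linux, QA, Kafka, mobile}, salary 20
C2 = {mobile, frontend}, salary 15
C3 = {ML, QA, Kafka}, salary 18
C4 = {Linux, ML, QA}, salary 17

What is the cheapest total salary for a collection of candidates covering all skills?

C1, C2, C4 cover every skill at salary 20 + 15 + 17 = 52.
Any cover uses at least 3 candidates; among all covering selections none totals below 52.

52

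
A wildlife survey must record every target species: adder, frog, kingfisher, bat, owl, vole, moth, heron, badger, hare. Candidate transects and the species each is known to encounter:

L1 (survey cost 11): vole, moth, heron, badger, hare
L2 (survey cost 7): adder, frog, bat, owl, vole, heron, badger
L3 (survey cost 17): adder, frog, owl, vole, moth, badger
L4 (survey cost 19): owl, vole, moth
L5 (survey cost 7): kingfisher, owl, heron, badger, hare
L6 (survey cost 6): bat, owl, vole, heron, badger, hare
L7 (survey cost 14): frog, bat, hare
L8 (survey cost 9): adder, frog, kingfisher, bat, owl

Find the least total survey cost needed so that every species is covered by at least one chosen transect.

20

L1, L8 cover every species at survey cost 11 + 9 = 20.
Any cover uses at least 2 transects; among all covering selections none totals below 20.
Greedy by coverage-per-survey cost would pick L2, L5, L1 for 25 — worse than the optimum 20.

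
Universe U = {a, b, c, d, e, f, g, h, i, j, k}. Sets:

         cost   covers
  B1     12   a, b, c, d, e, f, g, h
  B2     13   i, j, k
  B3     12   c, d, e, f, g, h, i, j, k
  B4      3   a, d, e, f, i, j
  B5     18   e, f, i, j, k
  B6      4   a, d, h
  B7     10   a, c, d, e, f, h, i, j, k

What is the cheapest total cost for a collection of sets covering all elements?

22

B1, B7 cover every element at cost 12 + 10 = 22.
Any cover uses at least 2 sets; among all covering selections none totals below 22.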